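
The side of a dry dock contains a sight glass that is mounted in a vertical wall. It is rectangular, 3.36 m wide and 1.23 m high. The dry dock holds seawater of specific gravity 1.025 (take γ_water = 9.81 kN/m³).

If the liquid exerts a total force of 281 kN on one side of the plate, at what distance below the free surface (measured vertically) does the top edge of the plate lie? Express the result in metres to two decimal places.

d_top ≈ 6.15 m

γ = 1.025 × 9.81 = 10.05525 kN/m³.
A = 3.36 × 1.23 = 4.1328 m².
From F = γ·h_c·A, the centroid depth is h_c = 281/(10.05525 × 4.1328) = 6.7619 m.
The centroid lies 1.23/2 = 0.615 m below the top edge, so the top edge sits at h_top = 6.7619 − 0.615 = 6.1469 m below the surface.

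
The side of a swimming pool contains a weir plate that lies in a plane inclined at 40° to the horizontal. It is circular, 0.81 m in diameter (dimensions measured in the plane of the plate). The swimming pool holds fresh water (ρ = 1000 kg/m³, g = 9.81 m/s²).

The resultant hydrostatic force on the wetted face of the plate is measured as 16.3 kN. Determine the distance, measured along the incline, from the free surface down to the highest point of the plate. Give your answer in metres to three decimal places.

γ = ρg = 1000 × 9.81 = 9810 N/m³ = 9.81 kN/m³.
A = π(0.405)² = 0.5153 m².
From F = γ·h_c·A, the centroid depth is h_c = 16.3/(9.81 × 0.5153) = 3.22447 m.
Let θ = 40° be the plate's angle to the horizontal; measure y along the incline from where the plane meets the free surface. Vertical depth h = y·sinθ with sinθ = 0.642788.
Along the incline, y_c = h_c/sinθ = 3.22447/0.642788 = 5.01638 m.
The centroid is at the centre, 0.405 m below the top of the plate, so the highest point sits at y_top = 5.01638 − 0.405 = 4.61138 m along the incline.

y_top ≈ 4.611 m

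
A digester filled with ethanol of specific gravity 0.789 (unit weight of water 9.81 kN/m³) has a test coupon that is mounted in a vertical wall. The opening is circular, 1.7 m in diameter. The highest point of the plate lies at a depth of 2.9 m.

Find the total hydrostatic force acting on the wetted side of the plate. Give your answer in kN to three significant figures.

γ = 0.789 × 9.81 = 7.74009 kN/m³.
The centroid is at the centre, 0.85 m below the top of the plate, so the centroid depth is h_c = 2.9 + 0.85 = 3.75 m.
A = π(0.85)² = 2.2698 m².
Resultant F = γ·h_c·A = 7.74009 × 3.75 × 2.2698 = 65.8817 kN.

F ≈ 65.9 kN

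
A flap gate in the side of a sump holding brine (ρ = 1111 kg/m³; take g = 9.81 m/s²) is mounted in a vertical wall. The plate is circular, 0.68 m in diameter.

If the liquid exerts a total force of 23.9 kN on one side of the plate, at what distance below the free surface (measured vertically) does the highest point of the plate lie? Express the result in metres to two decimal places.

γ = ρg = 1111 × 9.81 / 1000 = 10.89891 kN/m³.
A = π(0.34)² = 0.363168 m².
From F = γ·h_c·A, the centroid depth is h_c = 23.9/(10.89891 × 0.363168) = 6.0382 m.
The centroid is at the centre, 0.34 m below the top of the plate, so the highest point sits at h_top = 6.0382 − 0.34 = 5.6982 m below the surface.

d_top ≈ 5.70 m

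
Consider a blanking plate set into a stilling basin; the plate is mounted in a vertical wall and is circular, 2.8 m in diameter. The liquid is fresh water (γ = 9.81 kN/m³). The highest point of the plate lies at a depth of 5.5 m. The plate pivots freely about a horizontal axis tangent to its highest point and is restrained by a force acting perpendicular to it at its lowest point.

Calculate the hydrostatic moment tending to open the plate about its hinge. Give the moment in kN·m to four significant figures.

γ = 9.81 kN/m³.
The centroid is at the centre, 1.4 m below the top of the plate, so the centroid depth is h_c = 5.5 + 1.4 = 6.9 m.
A = π(1.4)² = 6.15752 m².
Resultant F = γ·h_c·A = 9.81 × 6.9 × 6.15752 = 416.796 kN.
I_c = πr⁴/4 = π × 1.4⁴/4 = 3.01719 m⁴.
Centre of pressure: y_p = y_c + I_c/(y_c·A) = 6.9 + 3.01719/(6.9 × 6.15752) = 6.9 + 0.0710146 = 6.97101 m along the plane.
The resultant acts 1.4 + 0.0710146 = 1.47101 m (along the plate) below the hinge at the top edge, so the moment about the hinge is M = F × 1.47101 = 416.796 × 1.47101 = 613.111 kN·m.

M ≈ 613.1 kN·m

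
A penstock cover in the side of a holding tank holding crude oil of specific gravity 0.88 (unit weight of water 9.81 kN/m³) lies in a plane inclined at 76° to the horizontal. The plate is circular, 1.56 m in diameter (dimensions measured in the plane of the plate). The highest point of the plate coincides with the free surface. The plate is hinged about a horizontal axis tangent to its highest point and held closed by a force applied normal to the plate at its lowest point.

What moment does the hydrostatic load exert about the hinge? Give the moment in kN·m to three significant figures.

M ≈ 12.2 kN·m

γ = 0.88 × 9.81 = 8.6328 kN/m³.
Let θ = 76° be the plate's angle to the horizontal; measure y along the incline from where the plane meets the free surface. Vertical depth h = y·sinθ with sinθ = 0.970296.
The centroid is at the centre, 0.78 m below the top of the plate, so y_c = 0.78 m and h_c = 0.78 × 0.970296 = 0.756831 m.
A = π(0.78)² = 1.91134 m².
Resultant F = γ·h_c·A = 8.6328 × 0.756831 × 1.91134 = 12.4879 kN.
I_c = πr⁴/4 = π × 0.78⁴/4 = 0.290716 m⁴.
Centre of pressure: y_p = y_c + I_c/(y_c·A) = 0.78 + 0.290716/(0.78 × 1.91134) = 0.78 + 0.195001 = 0.975001 m along the plane.
The resultant acts 0.78 + 0.195001 = 0.975001 m (along the plate) below the hinge at the top edge, so the moment about the hinge is M = F × 0.975001 = 12.4879 × 0.975001 = 12.1757 kN·m.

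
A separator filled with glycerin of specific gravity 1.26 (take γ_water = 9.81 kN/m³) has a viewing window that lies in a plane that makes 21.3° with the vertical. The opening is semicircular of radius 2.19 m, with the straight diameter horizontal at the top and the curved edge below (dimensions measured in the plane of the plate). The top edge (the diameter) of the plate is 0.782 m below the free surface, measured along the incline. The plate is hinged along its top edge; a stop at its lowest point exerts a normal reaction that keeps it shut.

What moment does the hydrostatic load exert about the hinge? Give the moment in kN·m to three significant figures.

γ = 1.26 × 9.81 = 12.3606 kN/m³.
The plate makes 21.3° with the vertical, i.e. θ = 90° − 21.3° = 68.7° to the horizontal. Measuring y along the incline from the free-surface line, vertical depth h = y·sinθ with sinθ = 0.931691.
The centroid of a semicircle lies 4r/(3π) = 0.929465 m from the diameter, here below the top edge, so y_c = 0.782 + 0.929465 = 1.71147 m and h_c = 1.71147 × 0.931691 = 1.59456 m.
A = πr²/2 = π × 2.19²/2 = 7.5337 m².
Resultant F = γ·h_c·A = 12.3606 × 1.59456 × 7.5337 = 148.487 kN.
I_c = (π/8 − 8/(9π))·r⁴ = 0.109757 × 2.19⁴ = 2.52469 m⁴.
Centre of pressure: y_p = y_c + I_c/(y_c·A) = 1.71147 + 2.52469/(1.71147 × 7.5337) = 1.71147 + 0.195808 = 1.90728 m along the plane.
The resultant acts 0.929465 + 0.195808 = 1.12527 m (along the plate) below the hinge at the top edge, so the moment about the hinge is M = F × 1.12527 = 148.487 × 1.12527 = 167.088 kN·m.

M ≈ 167 kN·m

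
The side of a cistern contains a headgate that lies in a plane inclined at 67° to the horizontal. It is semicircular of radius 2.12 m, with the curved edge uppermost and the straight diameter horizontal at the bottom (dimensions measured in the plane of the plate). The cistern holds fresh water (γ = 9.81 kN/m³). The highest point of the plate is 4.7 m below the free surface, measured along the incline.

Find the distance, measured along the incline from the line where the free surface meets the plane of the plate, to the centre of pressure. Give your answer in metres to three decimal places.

γ = 9.81 kN/m³.
Let θ = 67° be the plate's angle to the horizontal; measure y along the incline from where the plane meets the free surface. Vertical depth h = y·sinθ with sinθ = 0.920505.
The centroid lies 4r/(3π) = 0.899756 m above the diameter, so r − 4r/(3π) = 2.12 − 0.899756 = 1.22024 m below the topmost point, so y_c = 4.7 + 1.22024 = 5.92024 m and h_c = 5.92024 × 0.920505 = 5.44961 m.
A = πr²/2 = π × 2.12²/2 = 7.05979 m².
Resultant F = γ·h_c·A = 9.81 × 5.44961 × 7.05979 = 377.421 kN.
I_c = (π/8 − 8/(9π))·r⁴ = 0.109757 × 2.12⁴ = 2.21705 m⁴.
Centre of pressure: y_p = y_c + I_c/(y_c·A) = 5.92024 + 2.21705/(5.92024 × 7.05979) = 5.92024 + 0.053045 = 5.97328 m along the plane.

y_p = 5.973 m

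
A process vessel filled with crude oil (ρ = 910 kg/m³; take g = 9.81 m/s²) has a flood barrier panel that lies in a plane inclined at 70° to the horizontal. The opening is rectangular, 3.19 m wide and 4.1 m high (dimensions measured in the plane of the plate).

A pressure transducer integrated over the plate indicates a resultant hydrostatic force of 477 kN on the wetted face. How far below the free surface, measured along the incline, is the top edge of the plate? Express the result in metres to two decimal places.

γ = ρg = 910 × 9.81 / 1000 = 8.9271 kN/m³.
A = 3.19 × 4.1 = 13.079 m².
From F = γ·h_c·A, the centroid depth is h_c = 477/(8.9271 × 13.079) = 4.08539 m.
Let θ = 70° be the plate's angle to the horizontal; measure y along the incline from where the plane meets the free surface. Vertical depth h = y·sinθ with sinθ = 0.939693.
Along the incline, y_c = h_c/sinθ = 4.08539/0.939693 = 4.34758 m.
The centroid lies 4.1/2 = 2.05 m below the top edge, so the top edge sits at y_top = 4.34758 − 2.05 = 2.29758 m along the incline.

y_top ≈ 2.30 m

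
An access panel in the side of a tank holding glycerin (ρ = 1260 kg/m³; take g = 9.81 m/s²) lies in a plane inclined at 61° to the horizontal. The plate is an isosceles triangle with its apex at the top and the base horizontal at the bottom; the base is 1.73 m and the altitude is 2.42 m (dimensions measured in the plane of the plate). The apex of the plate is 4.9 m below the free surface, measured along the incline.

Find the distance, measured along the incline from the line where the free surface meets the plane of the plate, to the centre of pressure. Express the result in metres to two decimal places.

γ = ρg = 1260 × 9.81 / 1000 = 12.3606 kN/m³.
Let θ = 61° be the plate's angle to the horizontal; measure y along the incline from where the plane meets the free surface. Vertical depth h = y·sinθ with sinθ = 0.874620.
With the apex up, the centroid sits 2h/3 = 2 × 2.42/3 = 1.61333 m below the apex, so y_c = 4.9 + 1.61333 = 6.51333 m and h_c = 6.51333 × 0.874620 = 5.69669 m.
A = ½ × 1.73 × 2.42 = 2.0933 m².
Resultant F = γ·h_c·A = 12.3606 × 5.69669 × 2.0933 = 147.399 kN.
I_c = b·h³/36 = 1.73 × 2.42³/36 = 0.681067 m⁴.
Centre of pressure: y_p = y_c + I_c/(y_c·A) = 6.51333 + 0.681067/(6.51333 × 2.0933) = 6.51333 + 0.0499523 = 6.56328 m along the plane.

y_p = 6.56 m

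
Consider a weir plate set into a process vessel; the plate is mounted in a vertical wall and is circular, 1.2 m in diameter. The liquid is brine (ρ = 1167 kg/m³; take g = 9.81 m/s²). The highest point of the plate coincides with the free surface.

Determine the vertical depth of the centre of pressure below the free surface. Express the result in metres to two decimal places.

h_p = 0.75 m

γ = ρg = 1167 × 9.81 / 1000 = 11.44827 kN/m³.
The centroid is at the centre, 0.6 m below the top of the plate, so the centroid depth is h_c = 0.6 m.
A = π(0.6)² = 1.13097 m².
Resultant F = γ·h_c·A = 11.44827 × 0.6 × 1.13097 = 7.76859 kN.
I_c = πr⁴/4 = π × 0.6⁴/4 = 0.101788 m⁴.
Centre of pressure: y_p = y_c + I_c/(y_c·A) = 0.6 + 0.101788/(0.6 × 1.13097) = 0.6 + 0.150001 = 0.750001 m along the plane.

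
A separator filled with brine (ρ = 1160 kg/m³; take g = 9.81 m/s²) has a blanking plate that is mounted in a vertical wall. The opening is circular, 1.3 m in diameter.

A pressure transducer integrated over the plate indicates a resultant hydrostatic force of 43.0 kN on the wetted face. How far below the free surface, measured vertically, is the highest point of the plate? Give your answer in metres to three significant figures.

d_top ≈ 2.20 m

γ = ρg = 1160 × 9.81 / 1000 = 11.3796 kN/m³.
A = π(0.65)² = 1.32732 m².
From F = γ·h_c·A, the centroid depth is h_c = 43.0/(11.3796 × 1.32732) = 2.84686 m.
The centroid is at the centre, 0.65 m below the top of the plate, so the highest point sits at h_top = 2.84686 − 0.65 = 2.19686 m below the surface.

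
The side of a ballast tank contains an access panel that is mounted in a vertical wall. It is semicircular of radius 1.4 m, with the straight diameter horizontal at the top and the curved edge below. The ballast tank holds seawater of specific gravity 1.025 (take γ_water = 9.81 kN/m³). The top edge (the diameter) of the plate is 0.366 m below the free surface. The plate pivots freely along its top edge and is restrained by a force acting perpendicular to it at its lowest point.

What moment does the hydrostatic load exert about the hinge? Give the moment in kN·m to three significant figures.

γ = 1.025 × 9.81 = 10.05525 kN/m³.
The centroid of a semicircle lies 4r/(3π) = 0.594178 m from the diameter, here below the top edge, so the centroid depth is h_c = 0.366 + 0.594178 = 0.960178 m.
A = πr²/2 = π × 1.4²/2 = 3.07876 m².
Resultant F = γ·h_c·A = 10.05525 × 0.960178 × 3.07876 = 29.7249 kN.
I_c = (π/8 − 8/(9π))·r⁴ = 0.109757 × 1.4⁴ = 0.421642 m⁴.
Centre of pressure: y_p = y_c + I_c/(y_c·A) = 0.960178 + 0.421642/(0.960178 × 3.07876) = 0.960178 + 0.142632 = 1.10281 m along the plane.
The resultant acts 0.594178 + 0.142632 = 0.73681 m (along the plate) below the hinge at the top edge, so the moment about the hinge is M = F × 0.73681 = 29.7249 × 0.73681 = 21.9016 kN·m.

M ≈ 21.9 kN·m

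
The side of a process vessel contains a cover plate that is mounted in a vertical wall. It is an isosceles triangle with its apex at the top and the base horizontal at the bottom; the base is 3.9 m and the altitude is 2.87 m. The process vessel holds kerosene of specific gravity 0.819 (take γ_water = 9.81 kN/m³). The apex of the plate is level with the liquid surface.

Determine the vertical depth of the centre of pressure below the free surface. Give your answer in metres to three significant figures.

h_p = 2.15 m

γ = 0.819 × 9.81 = 8.03439 kN/m³.
With the apex up, the centroid sits 2h/3 = 2 × 2.87/3 = 1.91333 m below the apex, so the centroid depth is h_c = 1.91333 m.
A = ½ × 3.9 × 2.87 = 5.5965 m².
Resultant F = γ·h_c·A = 8.03439 × 1.91333 × 5.5965 = 86.0319 kN.
I_c = b·h³/36 = 3.9 × 2.87³/36 = 2.56099 m⁴.
Centre of pressure: y_p = y_c + I_c/(y_c·A) = 1.91333 + 2.56099/(1.91333 × 5.5965) = 1.91333 + 0.239167 = 2.1525 m along the plane.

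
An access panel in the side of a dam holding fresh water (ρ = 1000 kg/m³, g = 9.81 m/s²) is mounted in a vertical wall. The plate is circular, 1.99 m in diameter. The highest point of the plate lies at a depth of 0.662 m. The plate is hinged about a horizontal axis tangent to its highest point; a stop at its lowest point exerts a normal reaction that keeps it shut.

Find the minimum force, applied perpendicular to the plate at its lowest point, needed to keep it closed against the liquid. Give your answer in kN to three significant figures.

γ = ρg = 1000 × 9.81 = 9810 N/m³ = 9.81 kN/m³.
The centroid is at the centre, 0.995 m below the top of the plate, so the centroid depth is h_c = 0.662 + 0.995 = 1.657 m.
A = π(0.995)² = 3.11026 m².
Resultant F = γ·h_c·A = 9.81 × 1.657 × 3.11026 = 50.5578 kN.
I_c = πr⁴/4 = π × 0.995⁴/4 = 0.769808 m⁴.
Centre of pressure: y_p = y_c + I_c/(y_c·A) = 1.657 + 0.769808/(1.657 × 3.11026) = 1.657 + 0.14937 = 1.80637 m along the plane.
The resultant acts 0.995 + 0.14937 = 1.14437 m (along the plate) below the hinge at the top edge, so the moment about the hinge is M = F × 1.14437 = 50.5578 × 1.14437 = 57.8568 kN·m.
A normal force at the bottom, 1.99 m from the hinge, must supply this moment: P = 57.8568/1.99 = 29.0738 kN.

P ≈ 29.1 kN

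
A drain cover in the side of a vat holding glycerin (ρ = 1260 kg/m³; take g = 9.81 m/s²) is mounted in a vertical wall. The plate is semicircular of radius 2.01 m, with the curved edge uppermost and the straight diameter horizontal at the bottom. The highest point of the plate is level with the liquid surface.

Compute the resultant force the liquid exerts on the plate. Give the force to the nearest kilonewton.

γ = ρg = 1260 × 9.81 / 1000 = 12.3606 kN/m³.
The centroid lies 4r/(3π) = 0.85307 m above the diameter, so r − 4r/(3π) = 2.01 − 0.85307 = 1.15693 m below the topmost point, so the centroid depth is h_c = 1.15693 m.
A = πr²/2 = π × 2.01²/2 = 6.34617 m².
Resultant F = γ·h_c·A = 12.3606 × 1.15693 × 6.34617 = 90.7524 kN.

F ≈ 91 kN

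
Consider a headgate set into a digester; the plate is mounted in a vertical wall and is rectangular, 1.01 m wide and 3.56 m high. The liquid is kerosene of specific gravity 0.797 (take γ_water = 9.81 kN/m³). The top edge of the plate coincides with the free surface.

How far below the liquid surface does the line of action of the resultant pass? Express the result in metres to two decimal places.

γ = 0.797 × 9.81 = 7.81857 kN/m³.
The centroid lies 3.56/2 = 1.78 m below the top edge, so the centroid depth is h_c = 1.78 m.
A = 1.01 × 3.56 = 3.5956 m².
Resultant F = γ·h_c·A = 7.81857 × 1.78 × 3.5956 = 50.0402 kN.
I_c = b·h³/12 = 1.01 × 3.56³/12 = 3.79743 m⁴.
Centre of pressure: y_p = y_c + I_c/(y_c·A) = 1.78 + 3.79743/(1.78 × 3.5956) = 1.78 + 0.593333 = 2.37333 m along the plane.

h_p = 2.37 m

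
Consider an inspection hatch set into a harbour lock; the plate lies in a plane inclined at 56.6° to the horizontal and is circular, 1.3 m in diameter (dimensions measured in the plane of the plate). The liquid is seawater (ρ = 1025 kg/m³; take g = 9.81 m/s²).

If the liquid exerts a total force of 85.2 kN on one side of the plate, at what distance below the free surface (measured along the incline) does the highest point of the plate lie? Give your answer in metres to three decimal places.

y_top ≈ 6.997 m

γ = ρg = 1025 × 9.81 / 1000 = 10.05525 kN/m³.
A = π(0.65)² = 1.32732 m².
From F = γ·h_c·A, the centroid depth is h_c = 85.2/(10.05525 × 1.32732) = 6.38368 m.
Let θ = 56.6° be the plate's angle to the horizontal; measure y along the incline from where the plane meets the free surface. Vertical depth h = y·sinθ with sinθ = 0.834848.
Along the incline, y_c = h_c/sinθ = 6.38368/0.834848 = 7.64652 m.
The centroid is at the centre, 0.65 m below the top of the plate, so the highest point sits at y_top = 7.64652 − 0.65 = 6.99652 m along the incline.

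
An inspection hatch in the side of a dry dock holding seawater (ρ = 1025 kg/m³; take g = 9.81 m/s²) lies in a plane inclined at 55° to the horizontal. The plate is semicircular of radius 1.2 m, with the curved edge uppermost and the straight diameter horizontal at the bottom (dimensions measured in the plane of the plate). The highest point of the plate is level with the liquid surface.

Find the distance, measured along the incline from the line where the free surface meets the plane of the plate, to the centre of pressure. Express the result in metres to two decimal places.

y_p = 0.84 m

γ = ρg = 1025 × 9.81 / 1000 = 10.05525 kN/m³.
Let θ = 55° be the plate's angle to the horizontal; measure y along the incline from where the plane meets the free surface. Vertical depth h = y·sinθ with sinθ = 0.819152.
The centroid lies 4r/(3π) = 0.509296 m above the diameter, so r − 4r/(3π) = 1.2 − 0.509296 = 0.690704 m below the topmost point, so y_c = 0.690704 m and h_c = 0.690704 × 0.819152 = 0.565792 m.
A = πr²/2 = π × 1.2²/2 = 2.26195 m².
Resultant F = γ·h_c·A = 10.05525 × 0.565792 × 2.26195 = 12.8686 kN.
I_c = (π/8 − 8/(9π))·r⁴ = 0.109757 × 1.2⁴ = 0.227592 m⁴.
Centre of pressure: y_p = y_c + I_c/(y_c·A) = 0.690704 + 0.227592/(0.690704 × 2.26195) = 0.690704 + 0.145674 = 0.836378 m along the plane.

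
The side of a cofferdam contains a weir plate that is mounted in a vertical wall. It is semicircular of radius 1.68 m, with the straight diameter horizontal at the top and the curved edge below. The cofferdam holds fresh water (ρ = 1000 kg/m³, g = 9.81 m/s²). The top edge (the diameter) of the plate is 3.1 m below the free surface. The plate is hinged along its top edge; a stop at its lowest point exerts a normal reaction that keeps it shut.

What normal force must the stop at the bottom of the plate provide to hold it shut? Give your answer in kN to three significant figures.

γ = ρg = 1000 × 9.81 = 9810 N/m³ = 9.81 kN/m³.
The centroid of a semicircle lies 4r/(3π) = 0.713014 m from the diameter, here below the top edge, so the centroid depth is h_c = 3.1 + 0.713014 = 3.81301 m.
A = πr²/2 = π × 1.68²/2 = 4.43342 m².
Resultant F = γ·h_c·A = 9.81 × 3.81301 × 4.43342 = 165.835 kN.
I_c = (π/8 − 8/(9π))·r⁴ = 0.109757 × 1.68⁴ = 0.874318 m⁴.
Centre of pressure: y_p = y_c + I_c/(y_c·A) = 3.81301 + 0.874318/(3.81301 × 4.43342) = 3.81301 + 0.0517205 = 3.86473 m along the plane.
The resultant acts 0.713014 + 0.0517205 = 0.764735 m (along the plate) below the hinge at the top edge, so the moment about the hinge is M = F × 0.764735 = 165.835 × 0.764735 = 126.82 kN·m.
A normal force at the bottom, 1.68 m from the hinge, must supply this moment: P = 126.82/1.68 = 75.4881 kN.

P ≈ 75.5 kN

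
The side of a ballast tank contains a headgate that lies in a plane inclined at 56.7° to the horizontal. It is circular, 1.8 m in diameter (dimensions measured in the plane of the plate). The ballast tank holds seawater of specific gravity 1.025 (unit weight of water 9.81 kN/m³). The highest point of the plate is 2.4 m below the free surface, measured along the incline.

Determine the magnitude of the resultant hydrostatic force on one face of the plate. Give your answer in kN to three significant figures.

F ≈ 70.6 kN

γ = 1.025 × 9.81 = 10.05525 kN/m³.
Let θ = 56.7° be the plate's angle to the horizontal; measure y along the incline from where the plane meets the free surface. Vertical depth h = y·sinθ with sinθ = 0.835807.
The centroid is at the centre, 0.9 m below the top of the plate, so y_c = 2.4 + 0.9 = 3.3 m and h_c = 3.3 × 0.835807 = 2.75816 m.
A = π(0.9)² = 2.54469 m².
Resultant F = γ·h_c·A = 10.05525 × 2.75816 × 2.54469 = 70.5744 kN.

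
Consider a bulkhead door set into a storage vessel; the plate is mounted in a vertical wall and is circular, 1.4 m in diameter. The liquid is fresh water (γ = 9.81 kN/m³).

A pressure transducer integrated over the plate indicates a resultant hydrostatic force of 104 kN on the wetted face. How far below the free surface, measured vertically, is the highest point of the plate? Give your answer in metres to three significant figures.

d_top ≈ 6.19 m

γ = 9.81 kN/m³.
A = π(0.7)² = 1.53938 m².
From F = γ·h_c·A, the centroid depth is h_c = 104/(9.81 × 1.53938) = 6.88682 m.
The centroid is at the centre, 0.7 m below the top of the plate, so the highest point sits at h_top = 6.88682 − 0.7 = 6.18682 m below the surface.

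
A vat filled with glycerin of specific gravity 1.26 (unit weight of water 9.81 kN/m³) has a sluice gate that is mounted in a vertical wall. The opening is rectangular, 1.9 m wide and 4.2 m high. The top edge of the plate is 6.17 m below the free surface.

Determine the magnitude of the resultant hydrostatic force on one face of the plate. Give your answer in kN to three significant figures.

γ = 1.26 × 9.81 = 12.3606 kN/m³.
The centroid lies 4.2/2 = 2.1 m below the top edge, so the centroid depth is h_c = 6.17 + 2.1 = 8.27 m.
A = 1.9 × 4.2 = 7.98 m².
Resultant F = γ·h_c·A = 12.3606 × 8.27 × 7.98 = 815.733 kN.

F ≈ 816 kN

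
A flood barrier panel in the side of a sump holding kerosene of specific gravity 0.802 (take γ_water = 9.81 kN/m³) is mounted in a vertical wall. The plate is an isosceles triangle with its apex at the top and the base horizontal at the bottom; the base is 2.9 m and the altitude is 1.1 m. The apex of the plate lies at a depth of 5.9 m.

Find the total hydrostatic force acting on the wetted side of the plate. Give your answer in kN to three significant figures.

F ≈ 83.2 kN

γ = 0.802 × 9.81 = 7.86762 kN/m³.
With the apex up, the centroid sits 2h/3 = 2 × 1.1/3 = 0.733333 m below the apex, so the centroid depth is h_c = 5.9 + 0.733333 = 6.63333 m.
A = ½ × 2.9 × 1.1 = 1.595 m².
Resultant F = γ·h_c·A = 7.86762 × 6.63333 × 1.595 = 83.2407 kN.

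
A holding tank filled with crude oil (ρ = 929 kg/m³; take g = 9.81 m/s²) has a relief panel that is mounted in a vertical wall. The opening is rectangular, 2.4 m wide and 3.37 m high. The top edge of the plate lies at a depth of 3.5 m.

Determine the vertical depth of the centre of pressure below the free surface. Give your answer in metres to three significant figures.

h_p = 5.37 m

γ = ρg = 929 × 9.81 / 1000 = 9.11349 kN/m³.
The centroid lies 3.37/2 = 1.685 m below the top edge, so the centroid depth is h_c = 3.5 + 1.685 = 5.185 m.
A = 2.4 × 3.37 = 8.088 m².
Resultant F = γ·h_c·A = 9.11349 × 5.185 × 8.088 = 382.186 kN.
I_c = b·h³/12 = 2.4 × 3.37³/12 = 7.65455 m⁴.
Centre of pressure: y_p = y_c + I_c/(y_c·A) = 5.185 + 7.65455/(5.185 × 8.088) = 5.185 + 0.182528 = 5.36753 m along the plane.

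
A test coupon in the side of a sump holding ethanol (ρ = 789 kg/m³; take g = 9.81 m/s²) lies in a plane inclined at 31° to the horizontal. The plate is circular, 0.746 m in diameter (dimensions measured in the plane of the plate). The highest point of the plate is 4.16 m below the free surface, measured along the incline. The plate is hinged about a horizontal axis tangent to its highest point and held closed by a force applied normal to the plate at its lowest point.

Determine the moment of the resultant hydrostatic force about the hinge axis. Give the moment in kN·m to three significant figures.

M ≈ 3.01 kN·m

γ = ρg = 789 × 9.81 / 1000 = 7.74009 kN/m³.
Let θ = 31° be the plate's angle to the horizontal; measure y along the incline from where the plane meets the free surface. Vertical depth h = y·sinθ with sinθ = 0.515038.
The centroid is at the centre, 0.373 m below the top of the plate, so y_c = 4.16 + 0.373 = 4.533 m and h_c = 4.533 × 0.515038 = 2.33467 m.
A = π(0.373)² = 0.437087 m².
Resultant F = γ·h_c·A = 7.74009 × 2.33467 × 0.437087 = 7.89841 kN.
I_c = πr⁴/4 = π × 0.373⁴/4 = 0.0152029 m⁴.
Centre of pressure: y_p = y_c + I_c/(y_c·A) = 4.533 + 0.0152029/(4.533 × 0.437087) = 4.533 + 0.00767313 = 4.54067 m along the plane.
The resultant acts 0.373 + 0.00767313 = 0.380673 m (along the plate) below the hinge at the top edge, so the moment about the hinge is M = F × 0.380673 = 7.89841 × 0.380673 = 3.00671 kN·m.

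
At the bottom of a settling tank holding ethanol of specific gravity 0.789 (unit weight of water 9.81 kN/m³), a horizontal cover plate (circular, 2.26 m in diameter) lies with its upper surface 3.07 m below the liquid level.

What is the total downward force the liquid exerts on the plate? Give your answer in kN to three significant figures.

γ = 0.789 × 9.81 = 7.74009 kN/m³.
The plate is horizontal, so pressure is uniform at p = γ·h = 7.74009 × 3.07 = 23.7621 kN/m².
A = π(1.13)² = 4.0115 m².
F = p·A = 23.7621 × 4.0115 = 95.3217 kN.

F ≈ 95.3 kN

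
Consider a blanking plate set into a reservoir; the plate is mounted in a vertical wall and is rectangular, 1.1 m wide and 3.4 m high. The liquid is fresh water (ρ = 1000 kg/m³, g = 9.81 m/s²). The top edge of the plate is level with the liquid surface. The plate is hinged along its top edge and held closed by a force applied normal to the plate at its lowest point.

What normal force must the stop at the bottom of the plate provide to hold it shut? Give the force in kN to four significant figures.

P ≈ 41.58 kN

γ = ρg = 1000 × 9.81 = 9810 N/m³ = 9.81 kN/m³.
The centroid lies 3.4/2 = 1.7 m below the top edge, so the centroid depth is h_c = 1.7 m.
A = 1.1 × 3.4 = 3.74 m².
Resultant F = γ·h_c·A = 9.81 × 1.7 × 3.74 = 62.372 kN.
I_c = b·h³/12 = 1.1 × 3.4³/12 = 3.60287 m⁴.
Centre of pressure: y_p = y_c + I_c/(y_c·A) = 1.7 + 3.60287/(1.7 × 3.74) = 1.7 + 0.566667 = 2.26667 m along the plane.
The resultant acts 1.7 + 0.566667 = 2.26667 m (along the plate) below the hinge at the top edge, so the moment about the hinge is M = F × 2.26667 = 62.372 × 2.26667 = 141.377 kN·m.
A normal force at the bottom, 3.4 m from the hinge, must supply this moment: P = 141.377/3.4 = 41.5815 kN.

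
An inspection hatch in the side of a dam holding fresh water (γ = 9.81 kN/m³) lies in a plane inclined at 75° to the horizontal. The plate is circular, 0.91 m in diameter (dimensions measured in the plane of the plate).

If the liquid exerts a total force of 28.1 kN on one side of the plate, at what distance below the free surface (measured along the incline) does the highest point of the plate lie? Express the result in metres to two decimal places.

γ = 9.81 kN/m³.
A = π(0.455)² = 0.650388 m².
From F = γ·h_c·A, the centroid depth is h_c = 28.1/(9.81 × 0.650388) = 4.40418 m.
Let θ = 75° be the plate's angle to the horizontal; measure y along the incline from where the plane meets the free surface. Vertical depth h = y·sinθ with sinθ = 0.965926.
Along the incline, y_c = h_c/sinθ = 4.40418/0.965926 = 4.55954 m.
The centroid is at the centre, 0.455 m below the top of the plate, so the highest point sits at y_top = 4.55954 − 0.455 = 4.10454 m along the incline.

y_top ≈ 4.10 m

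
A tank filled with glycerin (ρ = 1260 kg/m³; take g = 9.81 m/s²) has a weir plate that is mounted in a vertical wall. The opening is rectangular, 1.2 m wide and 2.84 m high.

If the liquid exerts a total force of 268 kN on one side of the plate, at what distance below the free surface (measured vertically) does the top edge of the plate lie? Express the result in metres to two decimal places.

d_top ≈ 4.94 m

γ = ρg = 1260 × 9.81 / 1000 = 12.3606 kN/m³.
A = 1.2 × 2.84 = 3.408 m².
From F = γ·h_c·A, the centroid depth is h_c = 268/(12.3606 × 3.408) = 6.36203 m.
The centroid lies 2.84/2 = 1.42 m below the top edge, so the top edge sits at h_top = 6.36203 − 1.42 = 4.94203 m below the surface.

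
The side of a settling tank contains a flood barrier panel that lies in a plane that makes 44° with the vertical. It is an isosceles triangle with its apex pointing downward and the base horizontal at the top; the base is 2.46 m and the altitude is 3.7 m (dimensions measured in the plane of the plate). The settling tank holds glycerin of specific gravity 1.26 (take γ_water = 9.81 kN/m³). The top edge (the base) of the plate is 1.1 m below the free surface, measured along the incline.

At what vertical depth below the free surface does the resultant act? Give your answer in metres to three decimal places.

γ = 1.26 × 9.81 = 12.3606 kN/m³.
The plate makes 44° with the vertical, i.e. θ = 90° − 44° = 46° to the horizontal. Measuring y along the incline from the free-surface line, vertical depth h = y·sinθ with sinθ = 0.719340.
With the apex down, the centroid sits h/3 = 3.7/3 = 1.23333 m below the base (the top edge), so y_c = 1.1 + 1.23333 = 2.33333 m and h_c = 2.33333 × 0.719340 = 1.67846 m.
A = ½ × 2.46 × 3.7 = 4.551 m².
Resultant F = γ·h_c·A = 12.3606 × 1.67846 × 4.551 = 94.4186 kN.
I_c = b·h³/36 = 2.46 × 3.7³/36 = 3.46129 m⁴.
Centre of pressure: y_p = y_c + I_c/(y_c·A) = 2.33333 + 3.46129/(2.33333 × 4.551) = 2.33333 + 0.325953 = 2.65928 m along the plane.
Vertically, h_p = y_p·sinθ = 2.65928 × 0.719340 = 1.91293 m.

h_p = 1.913 m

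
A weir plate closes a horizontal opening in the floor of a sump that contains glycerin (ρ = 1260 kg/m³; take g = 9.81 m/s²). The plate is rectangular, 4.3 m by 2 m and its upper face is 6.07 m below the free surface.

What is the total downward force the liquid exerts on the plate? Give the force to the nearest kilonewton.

γ = ρg = 1260 × 9.81 / 1000 = 12.3606 kN/m³.
The plate is horizontal, so pressure is uniform at p = γ·h = 12.3606 × 6.07 = 75.0288 kN/m².
A = 4.3 × 2 = 8.6 m².
F = p·A = 75.0288 × 8.6 = 645.248 kN.

F ≈ 645 kN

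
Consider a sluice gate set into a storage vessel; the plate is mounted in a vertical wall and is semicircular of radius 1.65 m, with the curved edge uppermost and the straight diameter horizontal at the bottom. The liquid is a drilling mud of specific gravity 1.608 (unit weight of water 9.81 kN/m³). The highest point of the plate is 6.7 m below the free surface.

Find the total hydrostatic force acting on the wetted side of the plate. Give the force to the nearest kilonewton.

F ≈ 516 kN

γ = 1.608 × 9.81 = 15.77448 kN/m³.
The centroid lies 4r/(3π) = 0.700282 m above the diameter, so r − 4r/(3π) = 1.65 − 0.700282 = 0.949718 m below the topmost point, so the centroid depth is h_c = 6.7 + 0.949718 = 7.64972 m.
A = πr²/2 = π × 1.65²/2 = 4.27649 m².
Resultant F = γ·h_c·A = 15.77448 × 7.64972 × 4.27649 = 516.046 kN.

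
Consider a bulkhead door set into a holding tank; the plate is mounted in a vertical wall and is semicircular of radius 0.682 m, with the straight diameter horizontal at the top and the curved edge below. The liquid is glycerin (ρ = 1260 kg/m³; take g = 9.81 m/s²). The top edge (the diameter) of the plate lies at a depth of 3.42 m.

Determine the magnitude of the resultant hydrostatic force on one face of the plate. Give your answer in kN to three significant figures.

γ = ρg = 1260 × 9.81 / 1000 = 12.3606 kN/m³.
The centroid of a semicircle lies 4r/(3π) = 0.28945 m from the diameter, here below the top edge, so the centroid depth is h_c = 3.42 + 0.28945 = 3.70945 m.
A = πr²/2 = π × 0.682²/2 = 0.730615 m².
Resultant F = γ·h_c·A = 12.3606 × 3.70945 × 0.730615 = 33.4994 kN.

F ≈ 33.5 kN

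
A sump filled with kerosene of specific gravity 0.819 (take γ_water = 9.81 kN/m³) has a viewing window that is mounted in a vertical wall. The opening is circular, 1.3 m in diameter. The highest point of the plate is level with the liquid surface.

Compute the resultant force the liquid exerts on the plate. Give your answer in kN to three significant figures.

γ = 0.819 × 9.81 = 8.03439 kN/m³.
The centroid is at the centre, 0.65 m below the top of the plate, so the centroid depth is h_c = 0.65 m.
A = π(0.65)² = 1.32732 m².
Resultant F = γ·h_c·A = 8.03439 × 0.65 × 1.32732 = 6.93173 kN.

F ≈ 6.93 kN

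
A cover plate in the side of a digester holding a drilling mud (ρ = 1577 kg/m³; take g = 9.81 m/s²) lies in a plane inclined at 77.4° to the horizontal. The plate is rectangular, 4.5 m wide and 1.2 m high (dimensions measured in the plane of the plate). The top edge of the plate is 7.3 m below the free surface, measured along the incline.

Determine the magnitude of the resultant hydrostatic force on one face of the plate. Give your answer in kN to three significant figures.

γ = ρg = 1577 × 9.81 / 1000 = 15.47037 kN/m³.
Let θ = 77.4° be the plate's angle to the horizontal; measure y along the incline from where the plane meets the free surface. Vertical depth h = y·sinθ with sinθ = 0.975917.
The centroid lies 1.2/2 = 0.6 m below the top edge, so y_c = 7.3 + 0.6 = 7.9 m and h_c = 7.9 × 0.975917 = 7.70974 m.
A = 4.5 × 1.2 = 5.4 m².
Resultant F = γ·h_c·A = 15.47037 × 7.70974 × 5.4 = 644.072 kN.

F ≈ 644 kN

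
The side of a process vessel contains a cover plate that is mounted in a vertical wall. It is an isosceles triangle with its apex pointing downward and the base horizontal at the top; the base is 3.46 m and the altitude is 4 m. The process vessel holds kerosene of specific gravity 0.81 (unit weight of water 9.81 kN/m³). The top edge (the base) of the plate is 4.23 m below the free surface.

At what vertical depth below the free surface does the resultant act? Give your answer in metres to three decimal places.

h_p = 5.723 m

γ = 0.81 × 9.81 = 7.9461 kN/m³.
With the apex down, the centroid sits h/3 = 4/3 = 1.33333 m below the base (the top edge), so the centroid depth is h_c = 4.23 + 1.33333 = 5.56333 m.
A = ½ × 3.46 × 4 = 6.92 m².
Resultant F = γ·h_c·A = 7.9461 × 5.56333 × 6.92 = 305.911 kN.
I_c = b·h³/36 = 3.46 × 4³/36 = 6.15111 m⁴.
Centre of pressure: y_p = y_c + I_c/(y_c·A) = 5.56333 + 6.15111/(5.56333 × 6.92) = 5.56333 + 0.159776 = 5.72311 m along the plane.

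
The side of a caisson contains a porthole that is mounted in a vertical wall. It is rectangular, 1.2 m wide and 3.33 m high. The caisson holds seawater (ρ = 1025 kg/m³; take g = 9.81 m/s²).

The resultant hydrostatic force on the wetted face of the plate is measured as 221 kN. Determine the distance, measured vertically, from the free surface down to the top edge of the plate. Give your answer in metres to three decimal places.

γ = ρg = 1025 × 9.81 / 1000 = 10.05525 kN/m³.
A = 1.2 × 3.33 = 3.996 m².
From F = γ·h_c·A, the centroid depth is h_c = 221/(10.05525 × 3.996) = 5.50014 m.
The centroid lies 3.33/2 = 1.665 m below the top edge, so the top edge sits at h_top = 5.50014 − 1.665 = 3.83514 m below the surface.

d_top ≈ 3.835 m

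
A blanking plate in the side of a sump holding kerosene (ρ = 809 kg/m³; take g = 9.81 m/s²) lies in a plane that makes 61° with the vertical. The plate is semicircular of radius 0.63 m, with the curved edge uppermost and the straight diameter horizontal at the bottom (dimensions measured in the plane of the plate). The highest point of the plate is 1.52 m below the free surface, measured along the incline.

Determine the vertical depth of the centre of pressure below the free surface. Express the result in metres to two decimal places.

γ = ρg = 809 × 9.81 / 1000 = 7.93629 kN/m³.
The plate makes 61° with the vertical, i.e. θ = 90° − 61° = 29° to the horizontal. Measuring y along the incline from the free-surface line, vertical depth h = y·sinθ with sinθ = 0.484810.
The centroid lies 4r/(3π) = 0.26738 m above the diameter, so r − 4r/(3π) = 0.63 − 0.26738 = 0.36262 m below the topmost point, so y_c = 1.52 + 0.36262 = 1.88262 m and h_c = 1.88262 × 0.484810 = 0.912713 m.
A = πr²/2 = π × 0.63²/2 = 0.623449 m².
Resultant F = γ·h_c·A = 7.93629 × 0.912713 × 0.623449 = 4.51599 kN.
I_c = (π/8 − 8/(9π))·r⁴ = 0.109757 × 0.63⁴ = 0.01729 m⁴.
Centre of pressure: y_p = y_c + I_c/(y_c·A) = 1.88262 + 0.01729/(1.88262 × 0.623449) = 1.88262 + 0.014731 = 1.89735 m along the plane.
Vertically, h_p = y_p·sinθ = 1.89735 × 0.484810 = 0.919854 m.

h_p = 0.92 m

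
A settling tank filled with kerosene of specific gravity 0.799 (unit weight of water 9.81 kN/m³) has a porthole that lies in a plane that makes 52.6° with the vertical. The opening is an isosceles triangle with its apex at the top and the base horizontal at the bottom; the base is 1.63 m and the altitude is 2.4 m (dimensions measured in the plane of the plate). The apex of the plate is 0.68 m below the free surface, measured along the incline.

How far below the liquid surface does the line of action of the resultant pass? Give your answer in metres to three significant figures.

h_p = 1.47 m

γ = 0.799 × 9.81 = 7.83819 kN/m³.
The plate makes 52.6° with the vertical, i.e. θ = 90° − 52.6° = 37.4° to the horizontal. Measuring y along the incline from the free-surface line, vertical depth h = y·sinθ with sinθ = 0.607376.
With the apex up, the centroid sits 2h/3 = 2 × 2.4/3 = 1.6 m below the apex, so y_c = 0.68 + 1.6 = 2.28 m and h_c = 2.28 × 0.607376 = 1.38482 m.
A = ½ × 1.63 × 2.4 = 1.956 m².
Resultant F = γ·h_c·A = 7.83819 × 1.38482 × 1.956 = 21.2314 kN.
I_c = b·h³/36 = 1.63 × 2.4³/36 = 0.62592 m⁴.
Centre of pressure: y_p = y_c + I_c/(y_c·A) = 2.28 + 0.62592/(2.28 × 1.956) = 2.28 + 0.140351 = 2.42035 m along the plane.
Vertically, h_p = y_p·sinθ = 2.42035 × 0.607376 = 1.47006 m.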